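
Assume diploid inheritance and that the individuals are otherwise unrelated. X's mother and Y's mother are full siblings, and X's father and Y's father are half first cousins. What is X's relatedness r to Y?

0.140625

Relatedness sums over independent paths through distinct common ancestors.
X and Y are related in two ways: first cousins through their mothers (r = 1/8) and half second cousins through their fathers (r = 1/64).
r = 1/8 + 1/64 = 9/64 = 0.140625.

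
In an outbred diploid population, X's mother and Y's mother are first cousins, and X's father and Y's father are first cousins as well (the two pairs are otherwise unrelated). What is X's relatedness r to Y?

Wright's path rule: contributions from independent ancestry routes add.
X and Y are related in two ways: second cousins through their mothers (r = 1/32) and second cousins through their fathers (r = 1/32).
r = 1/32 + 1/32 = 1/16 = 0.0625.

0.0625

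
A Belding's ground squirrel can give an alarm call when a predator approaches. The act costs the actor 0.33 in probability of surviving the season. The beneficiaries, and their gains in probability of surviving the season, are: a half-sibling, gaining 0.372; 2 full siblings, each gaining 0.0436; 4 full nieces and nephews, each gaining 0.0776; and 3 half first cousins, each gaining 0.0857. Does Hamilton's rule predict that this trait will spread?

No

Hamilton's rule: the trait is favored when the sum of r·B over every recipient exceeds the actor's cost C.
r to a half-sibling = 0.25 (half-sibs share one parent — one path of length 2: r = (1/2)^2 = 1/4).
r to a full sibling = 0.5 (full sibs share both parents — two paths of length 2: r = 2·(1/2)^2 = 1/2).
r to a full niece or nephew = 1/4 (full aunt/uncle↔niece/nephew: two paths of length 3 through the shared grandparent pair: r = 2·(1/2)^3 = 1/4).
r to a half first cousin = 0.0625 (half first cousins share one grandparent — one path of length 4: r = (1/2)^4 = 1/16).
Summing one r·B term per recipient: 1·0.25·0.372 + 2·0.5·0.0436 + 4·0.25·0.0776 + 3·0.0625·0.0857 = 0.23026875.
0.23026875 < 0.33: the indirect benefit is less than the cost.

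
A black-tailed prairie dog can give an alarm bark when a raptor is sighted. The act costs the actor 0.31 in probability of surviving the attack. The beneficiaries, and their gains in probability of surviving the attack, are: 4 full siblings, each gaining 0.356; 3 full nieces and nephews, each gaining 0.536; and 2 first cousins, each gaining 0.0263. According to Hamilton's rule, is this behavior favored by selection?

Yes

Hamilton's rule: the trait is favored when the sum of r·B over every recipient exceeds the actor's cost C.
r to a full sibling = 1/2 (full sibs share both parents — two paths of length 2: r = 2·(1/2)^2 = 1/2).
r to a full niece or nephew = 1/4 (full aunt/uncle↔niece/nephew: two paths of length 3 through the shared grandparent pair: r = 2·(1/2)^3 = 1/4).
r to a first cousin = 0.125 (first cousins share one grandparent pair — two paths of length 4: r = 2·(1/2)^4 = 1/8).
Summing one r·B term per recipient: 4·0.5·0.356 + 3·0.25·0.536 + 2·0.125·0.0263 = 1.120575.
1.120575 > 0.31: the indirect benefit exceeds the cost.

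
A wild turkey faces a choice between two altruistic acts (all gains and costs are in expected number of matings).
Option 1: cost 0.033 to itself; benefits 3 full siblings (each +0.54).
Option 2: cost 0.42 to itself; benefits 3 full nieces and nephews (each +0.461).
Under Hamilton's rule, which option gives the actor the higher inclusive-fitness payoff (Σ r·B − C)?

Option 1: r to a full sibling = 0.5.
Option 1: Σ r·B − C = (3·0.5·0.54) − 0.033 = 0.777.
Option 2: r to a full niece or nephew = 0.25.
Option 2: Σ r·B − C = (3·0.25·0.461) − 0.42 = -0.07425.
Option 1 has the higher net inclusive-fitness payoff.

Option 1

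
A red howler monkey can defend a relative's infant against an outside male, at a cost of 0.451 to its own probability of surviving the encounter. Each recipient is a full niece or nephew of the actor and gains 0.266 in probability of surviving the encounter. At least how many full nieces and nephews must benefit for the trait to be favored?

r to a full niece or nephew = 1/4 (full aunt/uncle↔niece/nephew: two paths of length 3 through the shared grandparent pair: r = 2·(1/2)^3 = 1/4).
Hamilton's rule: n·r·B > C  ⇒  n > C/(r·B) = 0.451/(0.25·0.266) = 6.782.
The smallest integer exceeding 6.782 is 7.

7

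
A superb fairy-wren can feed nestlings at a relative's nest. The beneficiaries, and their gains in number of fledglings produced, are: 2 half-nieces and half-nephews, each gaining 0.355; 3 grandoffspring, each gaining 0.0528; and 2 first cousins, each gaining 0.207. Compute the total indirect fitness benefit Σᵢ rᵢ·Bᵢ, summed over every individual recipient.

0.1801

r to a half-niece or half-nephew = 1/8 (half-aunt/uncle↔niece/nephew: one path of length 3: r = (1/2)^3 = 1/8).
r to a grandoffspring = 1/4 (two parent–offspring links: r = (1/2)^2 = 1/4).
r to a first cousin = 1/8 (first cousins share one grandparent pair — two paths of length 4: r = 2·(1/2)^4 = 1/8).
Summing one r·B term per recipient: 2·0.125·0.355 + 3·0.25·0.0528 + 2·0.125·0.207 = 0.1801.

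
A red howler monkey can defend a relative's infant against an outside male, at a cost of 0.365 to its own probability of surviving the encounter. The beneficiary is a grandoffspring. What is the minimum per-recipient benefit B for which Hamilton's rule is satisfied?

r to a grandoffspring = 0.25 (two parent–offspring links: r = (1/2)^2 = 1/4).
Hamilton's rule with n recipients of equal r: n·r·B > C, so B > C/(n·r) = 0.365/(1·0.25) = 1.46.

1.46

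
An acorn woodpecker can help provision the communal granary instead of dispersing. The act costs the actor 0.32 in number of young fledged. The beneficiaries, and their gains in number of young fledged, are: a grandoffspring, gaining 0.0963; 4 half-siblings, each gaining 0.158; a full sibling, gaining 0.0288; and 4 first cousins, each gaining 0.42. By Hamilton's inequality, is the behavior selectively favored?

Yes

Hamilton's rule: the trait is favored when the sum of r·B over every recipient exceeds the actor's cost C.
r to a grandoffspring = 1/4 (two parent–offspring links: r = (1/2)^2 = 1/4).
r to a half-sibling = 1/4 (half-sibs share one parent — one path of length 2: r = (1/2)^2 = 1/4).
r to a full sibling = 1/2 (full sibs share both parents — two paths of length 2: r = 2·(1/2)^2 = 1/2).
r to a first cousin = 0.125 (first cousins share one grandparent pair — two paths of length 4: r = 2·(1/2)^4 = 1/8).
Summing one r·B term per recipient: 1·0.25·0.0963 + 4·0.25·0.158 + 1·0.5·0.0288 + 4·0.125·0.42 = 0.406475.
0.406475 > 0.32: the indirect benefit exceeds the cost.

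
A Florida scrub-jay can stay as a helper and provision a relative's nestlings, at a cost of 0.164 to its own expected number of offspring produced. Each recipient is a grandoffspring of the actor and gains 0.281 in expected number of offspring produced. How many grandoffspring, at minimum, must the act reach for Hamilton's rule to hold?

3

r to a grandoffspring = 1/4 (two parent–offspring links: r = (1/2)^2 = 1/4).
Hamilton's rule: n·r·B > C  ⇒  n > C/(r·B) = 0.164/(0.25·0.281) = 2.335.
The smallest integer exceeding 2.335 is 3.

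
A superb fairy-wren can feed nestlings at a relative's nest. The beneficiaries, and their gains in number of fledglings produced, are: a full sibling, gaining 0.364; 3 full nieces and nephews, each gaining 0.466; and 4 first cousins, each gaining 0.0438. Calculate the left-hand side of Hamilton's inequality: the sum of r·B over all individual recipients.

0.5534

r to a full sibling = 1/2 (full sibs share both parents — two paths of length 2: r = 2·(1/2)^2 = 1/2).
r to a full niece or nephew = 1/4 (full aunt/uncle↔niece/nephew: two paths of length 3 through the shared grandparent pair: r = 2·(1/2)^3 = 1/4).
r to a first cousin = 0.125 (first cousins share one grandparent pair — two paths of length 4: r = 2·(1/2)^4 = 1/8).
Summing one r·B term per recipient: 1·0.5·0.364 + 3·0.25·0.466 + 4·0.125·0.0438 = 0.5534.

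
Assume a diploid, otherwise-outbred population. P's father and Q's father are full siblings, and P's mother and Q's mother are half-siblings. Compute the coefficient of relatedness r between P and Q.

0.1875

Wright's path rule: contributions from independent ancestry routes add.
P and Q are related in two ways: first cousins through their fathers (r = 1/8) and half first cousins through their mothers (r = 1/16).
r = 1/8 + 1/16 = 0.1875.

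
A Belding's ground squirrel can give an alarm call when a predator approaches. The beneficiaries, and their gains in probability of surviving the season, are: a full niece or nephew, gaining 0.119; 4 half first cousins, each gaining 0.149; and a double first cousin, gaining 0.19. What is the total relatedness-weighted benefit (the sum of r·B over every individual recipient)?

r to a full niece or nephew = 0.25 (full aunt/uncle↔niece/nephew: two paths of length 3 through the shared grandparent pair: r = 2·(1/2)^3 = 1/4).
r to a half first cousin = 0.0625 (half first cousins share one grandparent — one path of length 4: r = (1/2)^4 = 1/16).
r to a double first cousin = 1/4 (double first cousins share both grandparent pairs — four paths of length 4: r = 4·(1/2)^4 = 1/4).
Summing one r·B term per recipient: 1·0.25·0.119 + 4·0.0625·0.149 + 1·0.25·0.19 = 0.1145.

0.1145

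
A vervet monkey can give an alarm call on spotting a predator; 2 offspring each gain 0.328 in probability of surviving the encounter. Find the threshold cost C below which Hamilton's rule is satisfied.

r to an offspring = 0.5 (one parent–offspring link: r = (1/2)^1 = 1/2).
Hamilton's rule: n·r·B > C, so the trait is favored while C < n·r·B = 2·0.5·0.328 = 0.328.

0.328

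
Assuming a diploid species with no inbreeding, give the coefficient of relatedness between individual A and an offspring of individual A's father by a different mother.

0.25

Each parent–offspring link contributes a factor of 1/2, and independent paths through distinct common ancestors add.
Half-sibs share one parent — one path of length 2: r = (1/2)^2 = 1/4.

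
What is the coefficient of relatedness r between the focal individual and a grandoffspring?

0.25

Each parent–offspring link contributes a factor of 1/2, and independent paths through distinct common ancestors add.
Two parent–offspring links: r = (1/2)^2 = 1/4.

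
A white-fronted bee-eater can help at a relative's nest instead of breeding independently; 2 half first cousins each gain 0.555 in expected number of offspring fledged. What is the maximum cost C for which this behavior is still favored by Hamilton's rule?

r to a half first cousin = 0.0625 (half first cousins share one grandparent — one path of length 4: r = (1/2)^4 = 1/16).
Hamilton's rule: n·r·B > C, so the trait is favored while C < n·r·B = 2·0.0625·0.555 = 0.069375.

0.069375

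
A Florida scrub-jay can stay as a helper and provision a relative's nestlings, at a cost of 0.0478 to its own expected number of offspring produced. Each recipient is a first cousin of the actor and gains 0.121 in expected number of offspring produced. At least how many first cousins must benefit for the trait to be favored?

4

r to a first cousin = 0.125 (first cousins share one grandparent pair — two paths of length 4: r = 2·(1/2)^4 = 1/8).
Hamilton's rule: n·r·B > C  ⇒  n > C/(r·B) = 0.0478/(0.125·0.121) = 3.16.
The smallest integer exceeding 3.16 is 4.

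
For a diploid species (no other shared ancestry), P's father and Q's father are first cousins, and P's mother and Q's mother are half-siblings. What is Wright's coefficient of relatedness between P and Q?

0.09375

Relatedness sums over independent paths through distinct common ancestors.
P and Q are related in two ways: second cousins through their fathers (r = 1/32) and half first cousins through their mothers (r = 1/16).
r = 1/32 + 1/16 = 0.09375.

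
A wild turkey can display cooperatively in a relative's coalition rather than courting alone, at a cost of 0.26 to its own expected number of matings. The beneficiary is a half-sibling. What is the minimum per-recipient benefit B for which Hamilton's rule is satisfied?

r to a half-sibling = 1/4 (half-sibs share one parent — one path of length 2: r = (1/2)^2 = 1/4).
Hamilton's rule with n recipients of equal r: n·r·B > C, so B > C/(n·r) = 0.26/(1·0.25) = 1.04.

1.04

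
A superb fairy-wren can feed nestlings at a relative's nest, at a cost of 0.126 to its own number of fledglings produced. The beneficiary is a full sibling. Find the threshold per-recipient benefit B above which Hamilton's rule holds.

r to a full sibling = 0.5 (full sibs share both parents — two paths of length 2: r = 2·(1/2)^2 = 1/2).
Hamilton's rule with n recipients of equal r: n·r·B > C, so B > C/(n·r) = 0.126/(1·0.5) = 0.252.

0.252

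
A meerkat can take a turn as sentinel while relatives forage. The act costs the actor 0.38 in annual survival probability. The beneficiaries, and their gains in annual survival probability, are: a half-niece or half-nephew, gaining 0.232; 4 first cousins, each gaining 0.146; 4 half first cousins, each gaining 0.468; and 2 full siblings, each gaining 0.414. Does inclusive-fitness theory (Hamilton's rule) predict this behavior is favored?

Hamilton's rule: the trait is favored when the sum of r·B over every recipient exceeds the actor's cost C.
r to a half-niece or half-nephew = 0.125 (half-aunt/uncle↔niece/nephew: one path of length 3: r = (1/2)^3 = 1/8).
r to a first cousin = 0.125 (first cousins share one grandparent pair — two paths of length 4: r = 2·(1/2)^4 = 1/8).
r to a half first cousin = 0.0625 (half first cousins share one grandparent — one path of length 4: r = (1/2)^4 = 1/16).
r to a full sibling = 0.5 (full sibs share both parents — two paths of length 2: r = 2·(1/2)^2 = 1/2).
Summing one r·B term per recipient: 1·0.125·0.232 + 4·0.125·0.146 + 4·0.0625·0.468 + 2·0.5·0.414 = 0.633.
0.633 > 0.38: the indirect benefit exceeds the cost.

Yes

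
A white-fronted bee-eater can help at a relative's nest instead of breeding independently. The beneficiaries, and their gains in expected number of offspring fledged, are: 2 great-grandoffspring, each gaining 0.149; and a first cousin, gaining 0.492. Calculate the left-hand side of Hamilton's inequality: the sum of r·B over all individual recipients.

0.09875

r to a great-grandoffspring = 0.125 (three parent–offspring links: r = (1/2)^3 = 1/8).
r to a first cousin = 1/8 (first cousins share one grandparent pair — two paths of length 4: r = 2·(1/2)^4 = 1/8).
Summing one r·B term per recipient: 2·0.125·0.149 + 1·0.125·0.492 = 0.09875.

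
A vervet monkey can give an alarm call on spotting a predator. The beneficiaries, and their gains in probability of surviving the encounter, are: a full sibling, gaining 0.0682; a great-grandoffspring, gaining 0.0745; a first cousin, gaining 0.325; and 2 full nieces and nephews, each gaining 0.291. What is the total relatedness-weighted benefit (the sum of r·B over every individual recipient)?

r to a full sibling = 0.5 (full sibs share both parents — two paths of length 2: r = 2·(1/2)^2 = 1/2).
r to a great-grandoffspring = 1/8 (three parent–offspring links: r = (1/2)^3 = 1/8).
r to a first cousin = 1/8 (first cousins share one grandparent pair — two paths of length 4: r = 2·(1/2)^4 = 1/8).
r to a full niece or nephew = 0.25 (full aunt/uncle↔niece/nephew: two paths of length 3 through the shared grandparent pair: r = 2·(1/2)^3 = 1/4).
Summing one r·B term per recipient: 1·0.5·0.0682 + 1·0.125·0.0745 + 1·0.125·0.325 + 2·0.25·0.291 = 0.2295375.

0.2295375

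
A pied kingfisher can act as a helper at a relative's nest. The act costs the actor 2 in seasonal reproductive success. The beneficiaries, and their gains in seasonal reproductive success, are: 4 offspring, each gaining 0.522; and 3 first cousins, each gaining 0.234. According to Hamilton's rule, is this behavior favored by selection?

No

Hamilton's rule: the trait is favored when the sum of r·B over every recipient exceeds the actor's cost C.
r to an offspring = 0.5 (one parent–offspring link: r = (1/2)^1 = 1/2).
r to a first cousin = 1/8 (first cousins share one grandparent pair — two paths of length 4: r = 2·(1/2)^4 = 1/8).
Summing one r·B term per recipient: 4·0.5·0.522 + 3·0.125·0.234 = 1.13175.
1.13175 < 2: the indirect benefit is less than the cost.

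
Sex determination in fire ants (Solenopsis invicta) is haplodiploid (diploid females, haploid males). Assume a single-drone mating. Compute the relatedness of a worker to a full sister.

Haplodiploid full sisters inherit their father's entire haploid genome identically (contributing 1/2) and on average half of their mother's contribution (1/2 · 1/2 = 1/4); r = 1/2 + 1/4 = 3/4.

0.75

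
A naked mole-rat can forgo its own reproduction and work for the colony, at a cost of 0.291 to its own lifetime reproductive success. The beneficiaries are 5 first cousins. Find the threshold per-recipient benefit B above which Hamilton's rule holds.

r to a first cousin = 1/8 (first cousins share one grandparent pair — two paths of length 4: r = 2·(1/2)^4 = 1/8).
Hamilton's rule with n recipients of equal r: n·r·B > C, so B > C/(n·r) = 0.291/(5·0.125) = 0.4656.

0.4656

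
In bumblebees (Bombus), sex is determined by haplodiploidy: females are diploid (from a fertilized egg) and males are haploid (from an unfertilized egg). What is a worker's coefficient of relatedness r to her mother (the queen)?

One meiotic link between diploid queen and diploid daughter: r = 1/2.

0.5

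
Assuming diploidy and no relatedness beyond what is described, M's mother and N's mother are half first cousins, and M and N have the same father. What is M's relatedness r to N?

0.265625

Wright's path rule: contributions from independent ancestry routes add.
M and N are related in two ways: half second cousins through their mothers (r = 1/64) and half-sibs through their shared father (r = 1/4).
r = 1/64 + 1/4 = 0.265625.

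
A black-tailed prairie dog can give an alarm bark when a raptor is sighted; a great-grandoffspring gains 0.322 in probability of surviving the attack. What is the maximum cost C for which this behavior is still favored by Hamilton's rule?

0.04025

r to a great-grandoffspring = 0.125 (three parent–offspring links: r = (1/2)^3 = 1/8).
Hamilton's rule: n·r·B > C, so the trait is favored while C < n·r·B = 1·0.125·0.322 = 0.04025.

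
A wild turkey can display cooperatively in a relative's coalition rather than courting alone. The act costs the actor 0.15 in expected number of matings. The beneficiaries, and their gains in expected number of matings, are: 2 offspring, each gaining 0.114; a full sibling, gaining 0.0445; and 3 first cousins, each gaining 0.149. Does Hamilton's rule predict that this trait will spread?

Yes

Hamilton's rule: the trait is favored when the sum of r·B over every recipient exceeds the actor's cost C.
r to an offspring = 0.5 (one parent–offspring link: r = (1/2)^1 = 1/2).
r to a full sibling = 1/2 (full sibs share both parents — two paths of length 2: r = 2·(1/2)^2 = 1/2).
r to a first cousin = 0.125 (first cousins share one grandparent pair — two paths of length 4: r = 2·(1/2)^4 = 1/8).
Summing one r·B term per recipient: 2·0.5·0.114 + 1·0.5·0.0445 + 3·0.125·0.149 = 0.192125.
0.192125 > 0.15: the indirect benefit exceeds the cost.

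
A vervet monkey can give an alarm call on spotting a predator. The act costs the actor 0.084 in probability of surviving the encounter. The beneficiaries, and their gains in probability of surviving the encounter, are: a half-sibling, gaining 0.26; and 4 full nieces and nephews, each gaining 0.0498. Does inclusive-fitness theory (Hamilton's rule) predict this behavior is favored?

Yes

Hamilton's rule: the trait is favored when the sum of r·B over every recipient exceeds the actor's cost C.
r to a half-sibling = 0.25 (half-sibs share one parent — one path of length 2: r = (1/2)^2 = 1/4).
r to a full niece or nephew = 0.25 (full aunt/uncle↔niece/nephew: two paths of length 3 through the shared grandparent pair: r = 2·(1/2)^3 = 1/4).
Summing one r·B term per recipient: 1·0.25·0.26 + 4·0.25·0.0498 = 0.1148.
0.1148 > 0.084: the indirect benefit exceeds the cost.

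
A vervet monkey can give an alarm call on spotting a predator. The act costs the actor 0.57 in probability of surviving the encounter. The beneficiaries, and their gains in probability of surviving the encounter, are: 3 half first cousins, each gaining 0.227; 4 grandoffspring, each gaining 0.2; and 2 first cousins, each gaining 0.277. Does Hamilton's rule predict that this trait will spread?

No

Hamilton's rule: the trait is favored when the sum of r·B over every recipient exceeds the actor's cost C.
r to a half first cousin = 1/16 (half first cousins share one grandparent — one path of length 4: r = (1/2)^4 = 1/16).
r to a grandoffspring = 0.25 (two parent–offspring links: r = (1/2)^2 = 1/4).
r to a first cousin = 0.125 (first cousins share one grandparent pair — two paths of length 4: r = 2·(1/2)^4 = 1/8).
Summing one r·B term per recipient: 3·0.0625·0.227 + 4·0.25·0.2 + 2·0.125·0.277 = 0.3118125.
0.3118125 < 0.57: the indirect benefit is less than the cost.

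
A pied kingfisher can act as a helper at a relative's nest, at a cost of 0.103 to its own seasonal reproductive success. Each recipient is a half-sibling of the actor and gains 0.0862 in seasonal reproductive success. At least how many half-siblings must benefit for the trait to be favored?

5

r to a half-sibling = 0.25 (half-sibs share one parent — one path of length 2: r = (1/2)^2 = 1/4).
Hamilton's rule: n·r·B > C  ⇒  n > C/(r·B) = 0.103/(0.25·0.0862) = 4.78.
The smallest integer exceeding 4.78 is 5.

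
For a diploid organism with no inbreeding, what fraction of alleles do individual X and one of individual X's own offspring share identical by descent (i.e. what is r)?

0.5

Each parent–offspring link contributes a factor of 1/2, and independent paths through distinct common ancestors add.
One parent–offspring link: r = (1/2)^1 = 1/2.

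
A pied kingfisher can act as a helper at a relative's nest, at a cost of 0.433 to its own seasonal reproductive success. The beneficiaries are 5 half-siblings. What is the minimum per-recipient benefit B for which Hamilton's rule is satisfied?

0.3464

r to a half-sibling = 1/4 (half-sibs share one parent — one path of length 2: r = (1/2)^2 = 1/4).
Hamilton's rule with n recipients of equal r: n·r·B > C, so B > C/(n·r) = 0.433/(5·0.25) = 0.3464.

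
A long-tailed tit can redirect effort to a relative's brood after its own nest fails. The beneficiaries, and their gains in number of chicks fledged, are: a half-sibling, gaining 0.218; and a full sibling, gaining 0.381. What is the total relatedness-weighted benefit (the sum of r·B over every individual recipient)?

r to a half-sibling = 1/4 (half-sibs share one parent — one path of length 2: r = (1/2)^2 = 1/4).
r to a full sibling = 0.5 (full sibs share both parents — two paths of length 2: r = 2·(1/2)^2 = 1/2).
Summing one r·B term per recipient: 1·0.25·0.218 + 1·0.5·0.381 = 0.245.

0.245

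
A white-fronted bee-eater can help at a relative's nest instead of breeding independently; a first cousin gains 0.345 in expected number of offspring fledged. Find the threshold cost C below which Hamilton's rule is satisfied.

r to a first cousin = 0.125 (first cousins share one grandparent pair — two paths of length 4: r = 2·(1/2)^4 = 1/8).
Hamilton's rule: n·r·B > C, so the trait is favored while C < n·r·B = 1·0.125·0.345 = 0.043125.

0.043125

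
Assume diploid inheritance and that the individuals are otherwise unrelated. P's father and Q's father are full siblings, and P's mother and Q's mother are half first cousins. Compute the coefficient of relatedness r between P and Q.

0.140625

Independent pedigree routes through distinct common ancestors add.
P and Q are related in two ways: first cousins through their fathers (r = 1/8) and half second cousins through their mothers (r = 1/64).
r = 1/8 + 1/64 = 9/64 = 0.140625.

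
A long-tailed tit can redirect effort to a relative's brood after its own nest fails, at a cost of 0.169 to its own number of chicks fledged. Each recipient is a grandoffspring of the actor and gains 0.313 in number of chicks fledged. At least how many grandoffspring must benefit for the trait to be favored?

r to a grandoffspring = 1/4 (two parent–offspring links: r = (1/2)^2 = 1/4).
Hamilton's rule: n·r·B > C  ⇒  n > C/(r·B) = 0.169/(0.25·0.313) = 2.16.
The smallest integer exceeding 2.16 is 3.

3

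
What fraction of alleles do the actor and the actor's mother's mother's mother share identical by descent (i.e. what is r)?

Each parent–offspring link contributes a factor of 1/2, and independent paths through distinct common ancestors add.
Three parent–offspring links: r = (1/2)^3 = 1/8.

0.125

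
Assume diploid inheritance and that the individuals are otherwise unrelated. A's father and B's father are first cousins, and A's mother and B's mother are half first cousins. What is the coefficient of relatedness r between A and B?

Relatedness sums over independent paths through distinct common ancestors.
A and B are related in two ways: second cousins through their fathers (r = 1/32) and half second cousins through their mothers (r = 1/64).
r = 1/32 + 1/64 = 3/64 = 0.046875.

0.046875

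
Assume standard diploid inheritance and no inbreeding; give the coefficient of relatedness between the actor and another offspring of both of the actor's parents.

Each parent–offspring link contributes a factor of 1/2, and independent paths through distinct common ancestors add.
Full sibs share both parents — two paths of length 2: r = 2·(1/2)^2 = 1/2.

0.5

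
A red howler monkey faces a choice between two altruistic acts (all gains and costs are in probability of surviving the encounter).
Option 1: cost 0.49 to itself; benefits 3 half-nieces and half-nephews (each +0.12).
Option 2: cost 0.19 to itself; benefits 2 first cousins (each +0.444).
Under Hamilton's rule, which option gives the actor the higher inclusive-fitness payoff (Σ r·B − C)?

Option 1: r to a half-niece or half-nephew = 0.125.
Option 1: Σ r·B − C = (3·0.125·0.12) − 0.49 = -0.445.
Option 2: r to a first cousin = 0.125.
Option 2: Σ r·B − C = (2·0.125·0.444) − 0.19 = -0.079.
Option 2 has the higher net inclusive-fitness payoff.

Option 2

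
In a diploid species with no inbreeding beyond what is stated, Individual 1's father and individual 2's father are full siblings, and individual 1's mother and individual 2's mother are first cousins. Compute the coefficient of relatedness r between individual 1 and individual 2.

With two independent routes of shared ancestry, r is the sum of the two contributions.
Individual 1 and individual 2 are related in two ways: first cousins through their fathers (r = 1/8) and second cousins through their mothers (r = 1/32).
r = 1/8 + 1/32 = 0.15625.

0.15625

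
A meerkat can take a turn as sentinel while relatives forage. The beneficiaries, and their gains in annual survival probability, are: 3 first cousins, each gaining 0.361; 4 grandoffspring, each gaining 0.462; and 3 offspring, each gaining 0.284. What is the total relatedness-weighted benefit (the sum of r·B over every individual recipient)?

r to a first cousin = 0.125 (first cousins share one grandparent pair — two paths of length 4: r = 2·(1/2)^4 = 1/8).
r to a grandoffspring = 0.25 (two parent–offspring links: r = (1/2)^2 = 1/4).
r to an offspring = 0.5 (one parent–offspring link: r = (1/2)^1 = 1/2).
Summing one r·B term per recipient: 3·0.125·0.361 + 4·0.25·0.462 + 3·0.5·0.284 = 1.023375.

1.023375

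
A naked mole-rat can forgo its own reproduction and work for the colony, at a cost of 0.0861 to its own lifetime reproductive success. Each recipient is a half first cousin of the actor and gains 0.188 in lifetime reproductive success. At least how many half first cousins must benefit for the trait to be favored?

8

r to a half first cousin = 0.0625 (half first cousins share one grandparent — one path of length 4: r = (1/2)^4 = 1/16).
Hamilton's rule: n·r·B > C  ⇒  n > C/(r·B) = 0.0861/(0.0625·0.188) = 7.328.
The smallest integer exceeding 7.328 is 8.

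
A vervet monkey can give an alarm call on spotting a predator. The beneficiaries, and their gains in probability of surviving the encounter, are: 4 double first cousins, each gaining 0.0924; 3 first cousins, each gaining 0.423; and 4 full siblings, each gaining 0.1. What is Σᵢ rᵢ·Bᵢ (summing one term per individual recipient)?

r to a double first cousin = 0.25 (double first cousins share both grandparent pairs — four paths of length 4: r = 4·(1/2)^4 = 1/4).
r to a first cousin = 1/8 (first cousins share one grandparent pair — two paths of length 4: r = 2·(1/2)^4 = 1/8).
r to a full sibling = 0.5 (full sibs share both parents — two paths of length 2: r = 2·(1/2)^2 = 1/2).
Summing one r·B term per recipient: 4·0.25·0.0924 + 3·0.125·0.423 + 4·0.5·0.1 = 0.451025.

0.451025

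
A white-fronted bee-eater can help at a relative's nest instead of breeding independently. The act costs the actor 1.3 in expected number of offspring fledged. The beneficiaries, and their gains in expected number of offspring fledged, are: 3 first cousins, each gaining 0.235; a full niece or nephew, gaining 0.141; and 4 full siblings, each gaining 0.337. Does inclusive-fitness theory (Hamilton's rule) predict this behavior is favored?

Hamilton's rule: the trait is favored when the sum of r·B over every recipient exceeds the actor's cost C.
r to a first cousin = 1/8 (first cousins share one grandparent pair — two paths of length 4: r = 2·(1/2)^4 = 1/8).
r to a full niece or nephew = 0.25 (full aunt/uncle↔niece/nephew: two paths of length 3 through the shared grandparent pair: r = 2·(1/2)^3 = 1/4).
r to a full sibling = 1/2 (full sibs share both parents — two paths of length 2: r = 2·(1/2)^2 = 1/2).
Summing one r·B term per recipient: 3·0.125·0.235 + 1·0.25·0.141 + 4·0.5·0.337 = 0.797375.
0.797375 < 1.3: the indirect benefit is less than the cost.

No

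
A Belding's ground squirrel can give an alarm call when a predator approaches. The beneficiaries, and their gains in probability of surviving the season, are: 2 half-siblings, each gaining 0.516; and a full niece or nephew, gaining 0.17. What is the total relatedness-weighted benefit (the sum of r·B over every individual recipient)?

r to a half-sibling = 1/4 (half-sibs share one parent — one path of length 2: r = (1/2)^2 = 1/4).
r to a full niece or nephew = 0.25 (full aunt/uncle↔niece/nephew: two paths of length 3 through the shared grandparent pair: r = 2·(1/2)^3 = 1/4).
Summing one r·B term per recipient: 2·0.25·0.516 + 1·0.25·0.17 = 0.3005.

0.3005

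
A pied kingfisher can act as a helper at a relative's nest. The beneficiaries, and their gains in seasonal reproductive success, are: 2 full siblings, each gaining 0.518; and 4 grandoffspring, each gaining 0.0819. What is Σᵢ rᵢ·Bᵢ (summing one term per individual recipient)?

r to a full sibling = 1/2 (full sibs share both parents — two paths of length 2: r = 2·(1/2)^2 = 1/2).
r to a grandoffspring = 1/4 (two parent–offspring links: r = (1/2)^2 = 1/4).
Summing one r·B term per recipient: 2·0.5·0.518 + 4·0.25·0.0819 = 0.5999.

0.5999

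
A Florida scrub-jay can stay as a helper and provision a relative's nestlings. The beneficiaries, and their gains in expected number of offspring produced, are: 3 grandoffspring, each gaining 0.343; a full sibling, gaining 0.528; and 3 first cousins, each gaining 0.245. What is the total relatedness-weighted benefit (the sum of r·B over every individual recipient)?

0.613125

r to a grandoffspring = 1/4 (two parent–offspring links: r = (1/2)^2 = 1/4).
r to a full sibling = 0.5 (full sibs share both parents — two paths of length 2: r = 2·(1/2)^2 = 1/2).
r to a first cousin = 0.125 (first cousins share one grandparent pair — two paths of length 4: r = 2·(1/2)^4 = 1/8).
Summing one r·B term per recipient: 3·0.25·0.343 + 1·0.5·0.528 + 3·0.125·0.245 = 0.613125.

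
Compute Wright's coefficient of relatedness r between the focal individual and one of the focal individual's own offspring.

Each parent–offspring link contributes a factor of 1/2, and independent paths through distinct common ancestors add.
One parent–offspring link: r = (1/2)^1 = 1/2.

0.5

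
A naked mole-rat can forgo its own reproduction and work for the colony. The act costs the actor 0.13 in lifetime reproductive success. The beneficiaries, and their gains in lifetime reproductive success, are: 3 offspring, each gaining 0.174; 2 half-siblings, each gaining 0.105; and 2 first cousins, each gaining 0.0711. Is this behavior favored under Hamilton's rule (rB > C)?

Yes

Hamilton's rule: the trait is favored when the sum of r·B over every recipient exceeds the actor's cost C.
r to an offspring = 0.5 (one parent–offspring link: r = (1/2)^1 = 1/2).
r to a half-sibling = 1/4 (half-sibs share one parent — one path of length 2: r = (1/2)^2 = 1/4).
r to a first cousin = 1/8 (first cousins share one grandparent pair — two paths of length 4: r = 2·(1/2)^4 = 1/8).
Summing one r·B term per recipient: 3·0.5·0.174 + 2·0.25·0.105 + 2·0.125·0.0711 = 0.331275.
0.331275 > 0.13: the indirect benefit exceeds the cost.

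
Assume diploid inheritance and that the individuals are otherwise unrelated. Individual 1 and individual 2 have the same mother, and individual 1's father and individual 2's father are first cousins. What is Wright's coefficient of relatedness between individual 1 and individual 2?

0.28125

With two independent routes of shared ancestry, r is the sum of the two contributions.
Individual 1 and individual 2 are related in two ways: half-sibs through their shared mother (r = 1/4) and second cousins through their fathers (r = 1/32).
r = 1/4 + 1/32 = 9/32 = 0.28125.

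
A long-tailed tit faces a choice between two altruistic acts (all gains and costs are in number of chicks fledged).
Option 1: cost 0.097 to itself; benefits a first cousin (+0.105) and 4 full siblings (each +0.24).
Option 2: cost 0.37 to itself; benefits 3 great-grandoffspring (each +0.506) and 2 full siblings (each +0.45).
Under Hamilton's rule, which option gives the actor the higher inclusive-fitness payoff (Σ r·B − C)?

Option 1

Option 1: r to a first cousin = 0.125.
Option 1: r to a full sibling = 0.5.
Option 1: Σ r·B − C = (1·0.125·0.105 + 4·0.5·0.24) − 0.097 = 0.396125.
Option 2: r to a great-grandoffspring = 0.125.
Option 2: r to a full sibling = 0.5.
Option 2: Σ r·B − C = (3·0.125·0.506 + 2·0.5·0.45) − 0.37 = 0.26975.
Option 1 has the higher net inclusive-fitness payoff.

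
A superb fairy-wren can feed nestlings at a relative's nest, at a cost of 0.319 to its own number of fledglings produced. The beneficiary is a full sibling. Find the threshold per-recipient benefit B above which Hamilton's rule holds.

0.638

r to a full sibling = 0.5 (full sibs share both parents — two paths of length 2: r = 2·(1/2)^2 = 1/2).
Hamilton's rule with n recipients of equal r: n·r·B > C, so B > C/(n·r) = 0.319/(1·0.5) = 0.638.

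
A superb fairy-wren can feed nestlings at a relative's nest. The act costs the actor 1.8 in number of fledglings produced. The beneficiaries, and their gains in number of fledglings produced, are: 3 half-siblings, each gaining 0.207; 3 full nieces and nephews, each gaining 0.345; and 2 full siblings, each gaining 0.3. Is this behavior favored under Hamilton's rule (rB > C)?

Hamilton's rule: the trait is favored when the sum of r·B over every recipient exceeds the actor's cost C.
r to a half-sibling = 1/4 (half-sibs share one parent — one path of length 2: r = (1/2)^2 = 1/4).
r to a full niece or nephew = 1/4 (full aunt/uncle↔niece/nephew: two paths of length 3 through the shared grandparent pair: r = 2·(1/2)^3 = 1/4).
r to a full sibling = 0.5 (full sibs share both parents — two paths of length 2: r = 2·(1/2)^2 = 1/2).
Summing one r·B term per recipient: 3·0.25·0.207 + 3·0.25·0.345 + 2·0.5·0.3 = 0.714.
0.714 < 1.8: the indirect benefit is less than the cost.

No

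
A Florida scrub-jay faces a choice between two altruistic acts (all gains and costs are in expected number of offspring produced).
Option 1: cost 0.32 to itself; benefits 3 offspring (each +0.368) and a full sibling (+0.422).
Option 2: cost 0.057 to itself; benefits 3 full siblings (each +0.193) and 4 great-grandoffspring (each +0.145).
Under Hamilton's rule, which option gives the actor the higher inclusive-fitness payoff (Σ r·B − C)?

Option 1: r to an offspring = 0.5.
Option 1: r to a full sibling = 0.5.
Option 1: Σ r·B − C = (3·0.5·0.368 + 1·0.5·0.422) − 0.32 = 0.443.
Option 2: r to a full sibling = 0.5.
Option 2: r to a great-grandoffspring = 0.125.
Option 2: Σ r·B − C = (3·0.5·0.193 + 4·0.125·0.145) − 0.057 = 0.305.
Option 1 has the higher net inclusive-fitness payoff.

Option 1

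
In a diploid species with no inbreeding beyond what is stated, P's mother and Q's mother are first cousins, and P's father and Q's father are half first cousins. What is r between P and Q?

0.046875

Wright's path rule: contributions from independent ancestry routes add.
P and Q are related in two ways: second cousins through their mothers (r = 1/32) and half second cousins through their fathers (r = 1/64).
r = 1/32 + 1/64 = 3/64 = 0.046875.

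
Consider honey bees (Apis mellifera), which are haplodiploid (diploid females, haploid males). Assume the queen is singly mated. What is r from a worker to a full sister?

0.75

Haplodiploid full sisters inherit their father's entire haploid genome identically (contributing 1/2) and on average half of their mother's contribution (1/2 · 1/2 = 1/4); r = 1/2 + 1/4 = 3/4.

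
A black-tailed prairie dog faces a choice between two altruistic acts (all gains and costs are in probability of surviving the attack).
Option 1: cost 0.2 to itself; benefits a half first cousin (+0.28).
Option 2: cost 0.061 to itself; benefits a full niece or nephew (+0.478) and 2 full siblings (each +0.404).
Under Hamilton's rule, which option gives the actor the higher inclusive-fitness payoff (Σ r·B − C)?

Option 1: r to a half first cousin = 0.0625.
Option 1: Σ r·B − C = (1·0.0625·0.28) − 0.2 = -0.1825.
Option 2: r to a full niece or nephew = 0.25.
Option 2: r to a full sibling = 0.5.
Option 2: Σ r·B − C = (1·0.25·0.478 + 2·0.5·0.404) − 0.061 = 0.4625.
Option 2 has the higher net inclusive-fitness payoff.

Option 2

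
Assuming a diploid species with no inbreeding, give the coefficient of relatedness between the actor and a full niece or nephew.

Each parent–offspring link contributes a factor of 1/2, and independent paths through distinct common ancestors add.
Full aunt/uncle↔niece/nephew: two paths of length 3 through the shared grandparent pair: r = 2·(1/2)^3 = 1/4.

0.25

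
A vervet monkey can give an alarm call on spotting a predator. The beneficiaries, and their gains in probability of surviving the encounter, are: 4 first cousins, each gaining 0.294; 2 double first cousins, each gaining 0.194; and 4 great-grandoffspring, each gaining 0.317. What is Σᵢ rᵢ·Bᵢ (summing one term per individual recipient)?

0.4025

r to a first cousin = 1/8 (first cousins share one grandparent pair — two paths of length 4: r = 2·(1/2)^4 = 1/8).
r to a double first cousin = 1/4 (double first cousins share both grandparent pairs — four paths of length 4: r = 4·(1/2)^4 = 1/4).
r to a great-grandoffspring = 0.125 (three parent–offspring links: r = (1/2)^3 = 1/8).
Summing one r·B term per recipient: 4·0.125·0.294 + 2·0.25·0.194 + 4·0.125·0.317 = 0.4025.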